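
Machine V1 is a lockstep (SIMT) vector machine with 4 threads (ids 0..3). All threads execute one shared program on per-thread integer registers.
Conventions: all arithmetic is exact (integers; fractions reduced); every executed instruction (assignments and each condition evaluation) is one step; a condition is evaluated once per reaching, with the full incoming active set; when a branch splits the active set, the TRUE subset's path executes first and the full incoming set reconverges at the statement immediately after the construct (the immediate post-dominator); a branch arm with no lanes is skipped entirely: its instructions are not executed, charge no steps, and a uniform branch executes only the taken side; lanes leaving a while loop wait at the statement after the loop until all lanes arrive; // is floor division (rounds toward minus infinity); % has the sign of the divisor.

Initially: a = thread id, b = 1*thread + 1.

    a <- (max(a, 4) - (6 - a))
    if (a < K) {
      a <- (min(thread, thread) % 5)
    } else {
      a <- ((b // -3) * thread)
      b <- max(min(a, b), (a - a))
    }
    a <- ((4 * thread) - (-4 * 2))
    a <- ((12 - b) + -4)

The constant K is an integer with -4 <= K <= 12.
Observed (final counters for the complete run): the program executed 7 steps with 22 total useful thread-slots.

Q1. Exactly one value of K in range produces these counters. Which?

Answer: K = 0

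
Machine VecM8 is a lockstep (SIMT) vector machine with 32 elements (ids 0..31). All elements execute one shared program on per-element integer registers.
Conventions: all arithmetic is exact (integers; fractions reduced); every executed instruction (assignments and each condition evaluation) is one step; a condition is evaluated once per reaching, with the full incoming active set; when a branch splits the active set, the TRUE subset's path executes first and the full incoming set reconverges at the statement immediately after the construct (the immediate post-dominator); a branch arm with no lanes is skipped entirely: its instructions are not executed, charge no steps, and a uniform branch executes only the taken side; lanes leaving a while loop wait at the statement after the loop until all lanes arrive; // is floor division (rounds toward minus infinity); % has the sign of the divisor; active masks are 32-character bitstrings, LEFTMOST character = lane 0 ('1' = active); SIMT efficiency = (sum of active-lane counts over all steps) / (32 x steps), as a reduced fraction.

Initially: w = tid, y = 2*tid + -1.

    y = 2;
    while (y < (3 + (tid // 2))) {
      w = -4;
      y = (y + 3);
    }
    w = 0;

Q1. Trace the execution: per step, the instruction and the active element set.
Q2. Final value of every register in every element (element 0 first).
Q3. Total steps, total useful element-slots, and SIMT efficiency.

step 0: y <- 2                       11111111111111111111111111111111
step 1: eval (y < (3 + (tid // 2)))  11111111111111111111111111111111
step 2: w <- -4                      11111111111111111111111111111111
step 3: y <- (y + 3)                 11111111111111111111111111111111
step 4: eval (y < (3 + (tid // 2)))  11111111111111111111111111111111
step 5: w <- -4                      00000011111111111111111111111111
step 6: y <- (y + 3)                 00000011111111111111111111111111
step 7: eval (y < (3 + (tid // 2)))  00000011111111111111111111111111
step 8: w <- -4                      00000000000011111111111111111111
step 9: y <- (y + 3)                 00000000000011111111111111111111
step 10: eval (y < (3 + (tid // 2)))  00000000000011111111111111111111
step 11: w <- -4                      00000000000000000011111111111111
step 12: y <- (y + 3)                 00000000000000000011111111111111
step 13: eval (y < (3 + (tid // 2)))  00000000000000000011111111111111
step 14: w <- -4                      00000000000000000000000011111111
step 15: y <- (y + 3)                 00000000000000000000000011111111
step 16: eval (y < (3 + (tid // 2)))  00000000000000000000000011111111
step 17: w <- -4                      00000000000000000000000000000011
step 18: y <- (y + 3)                 00000000000000000000000000000011
step 19: eval (y < (3 + (tid // 2)))  00000000000000000000000000000011
step 20: w <- 0                       11111111111111111111111111111111

Answer: 21 steps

w: 0,0,0,0,0,0,0,0,0,0,0,0,0,0,0,0,0,0,0,0,0,0,0,0,0,0,0,0,0,0,0,0
y: 5,5,5,5,5,5,8,8,8,8,8,8,11,11,11,11,11,11,14,14,14,14,14,14,17,17,17,17,17,17,20,20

steps = 21; useful = 402; efficiency = 402/672 = 67/112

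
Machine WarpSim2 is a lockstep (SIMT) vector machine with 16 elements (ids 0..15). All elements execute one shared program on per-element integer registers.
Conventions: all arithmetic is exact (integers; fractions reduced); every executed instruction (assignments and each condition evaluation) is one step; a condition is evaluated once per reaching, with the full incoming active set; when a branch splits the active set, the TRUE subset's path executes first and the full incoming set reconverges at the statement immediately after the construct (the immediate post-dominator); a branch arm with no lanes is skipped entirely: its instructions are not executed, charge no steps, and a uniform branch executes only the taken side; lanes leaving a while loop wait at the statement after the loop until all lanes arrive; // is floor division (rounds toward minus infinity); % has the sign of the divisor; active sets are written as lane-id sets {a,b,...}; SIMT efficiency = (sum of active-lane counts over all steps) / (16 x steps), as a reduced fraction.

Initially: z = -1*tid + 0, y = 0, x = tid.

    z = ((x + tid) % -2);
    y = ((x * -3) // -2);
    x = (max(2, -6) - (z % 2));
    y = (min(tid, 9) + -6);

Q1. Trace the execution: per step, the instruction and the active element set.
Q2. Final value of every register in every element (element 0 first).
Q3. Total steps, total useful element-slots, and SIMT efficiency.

step 0: z <- ((x + tid) % -2)        {0,1,2,3,4,5,6,7,8,9,10,11,12,13,14,15}
step 1: y <- ((x * -3) // -2)        {0,1,2,3,4,5,6,7,8,9,10,11,12,13,14,15}
step 2: x <- (max(2, -6) - (z % 2))  {0,1,2,3,4,5,6,7,8,9,10,11,12,13,14,15}
step 3: y <- (min(tid, 9) + -6)      {0,1,2,3,4,5,6,7,8,9,10,11,12,13,14,15}

Answer: 4 steps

z: 0,0,0,0,0,0,0,0,0,0,0,0,0,0,0,0
y: -6,-5,-4,-3,-2,-1,0,1,2,3,3,3,3,3,3,3
x: 2,2,2,2,2,2,2,2,2,2,2,2,2,2,2,2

steps = 4; useful = 64; efficiency = 64/64 = 1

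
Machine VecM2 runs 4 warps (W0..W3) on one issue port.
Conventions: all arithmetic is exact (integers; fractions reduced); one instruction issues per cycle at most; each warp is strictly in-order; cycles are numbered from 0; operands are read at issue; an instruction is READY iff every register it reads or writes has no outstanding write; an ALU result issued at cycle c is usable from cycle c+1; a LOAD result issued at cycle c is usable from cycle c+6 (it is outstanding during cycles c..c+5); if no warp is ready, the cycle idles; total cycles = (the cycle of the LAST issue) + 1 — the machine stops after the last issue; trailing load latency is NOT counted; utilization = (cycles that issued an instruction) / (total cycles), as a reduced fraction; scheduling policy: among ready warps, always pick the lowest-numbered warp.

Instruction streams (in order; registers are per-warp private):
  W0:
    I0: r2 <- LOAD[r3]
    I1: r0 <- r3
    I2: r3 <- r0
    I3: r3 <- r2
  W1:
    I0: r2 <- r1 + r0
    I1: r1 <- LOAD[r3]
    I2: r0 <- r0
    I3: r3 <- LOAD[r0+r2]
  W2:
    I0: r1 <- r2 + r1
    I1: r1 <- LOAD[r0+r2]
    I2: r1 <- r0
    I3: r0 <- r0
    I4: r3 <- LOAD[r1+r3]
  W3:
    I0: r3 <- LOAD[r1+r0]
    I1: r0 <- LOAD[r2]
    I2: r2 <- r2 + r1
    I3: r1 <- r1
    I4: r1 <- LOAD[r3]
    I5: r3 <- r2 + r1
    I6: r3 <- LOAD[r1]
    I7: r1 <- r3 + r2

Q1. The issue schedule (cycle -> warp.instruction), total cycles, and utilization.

cycle 0: W0.I0
cycle 1: W0.I1
cycle 2: W0.I2
cycle 3: W1.I0
cycle 4: W1.I1
cycle 5: W1.I2
cycle 6: W0.I3
cycle 7: W1.I3
cycle 8: W2.I0
cycle 9: W2.I1
cycle 10: W3.I0
cycle 11: W3.I1
cycle 12: W3.I2
cycle 13: W3.I3
cycle 14: idle
cycle 15: W2.I2
cycle 16: W2.I3
cycle 17: W2.I4
cycle 18: W3.I4
cycle 19: idle
cycle 20: idle
cycle 21: idle
cycle 22: idle
cycle 23: idle
cycle 24: W3.I5
cycle 25: W3.I6
cycle 26: idle
cycle 27: idle
cycle 28: idle
cycle 29: idle
cycle 30: idle
cycle 31: W3.I7

Answer: 32 cycles, utilization 21/32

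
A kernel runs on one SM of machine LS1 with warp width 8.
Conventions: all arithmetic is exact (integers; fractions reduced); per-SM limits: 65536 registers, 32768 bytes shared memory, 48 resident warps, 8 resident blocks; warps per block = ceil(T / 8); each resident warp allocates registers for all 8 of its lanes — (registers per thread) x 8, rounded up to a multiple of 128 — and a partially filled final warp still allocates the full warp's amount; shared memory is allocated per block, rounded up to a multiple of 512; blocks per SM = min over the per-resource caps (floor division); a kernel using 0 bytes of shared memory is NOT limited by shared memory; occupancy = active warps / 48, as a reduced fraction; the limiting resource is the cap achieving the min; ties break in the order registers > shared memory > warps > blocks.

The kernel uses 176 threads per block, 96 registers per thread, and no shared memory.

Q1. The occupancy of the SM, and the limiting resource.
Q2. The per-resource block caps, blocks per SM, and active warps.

Answer: occupancy 11/12, limited by warps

registers: 3 blocks
shared memory: no limit (kernel uses none)
warps: 2 blocks
blocks: 8 blocks

Answer: 2 blocks, 44 active warps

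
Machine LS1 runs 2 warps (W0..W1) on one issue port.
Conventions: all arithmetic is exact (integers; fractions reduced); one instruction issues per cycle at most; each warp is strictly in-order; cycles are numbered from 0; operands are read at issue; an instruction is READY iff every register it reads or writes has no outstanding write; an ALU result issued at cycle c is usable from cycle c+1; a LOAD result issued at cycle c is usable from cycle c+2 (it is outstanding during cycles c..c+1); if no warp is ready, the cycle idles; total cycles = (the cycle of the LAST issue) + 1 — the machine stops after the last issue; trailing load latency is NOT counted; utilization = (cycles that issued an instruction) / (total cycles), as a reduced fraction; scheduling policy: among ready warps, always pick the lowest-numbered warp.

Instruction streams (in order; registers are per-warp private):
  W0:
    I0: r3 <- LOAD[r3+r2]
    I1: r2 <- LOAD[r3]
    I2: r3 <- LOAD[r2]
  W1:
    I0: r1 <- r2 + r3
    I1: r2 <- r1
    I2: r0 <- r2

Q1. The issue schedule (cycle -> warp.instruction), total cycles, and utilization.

cycle 0: W0.I0
cycle 1: W1.I0
cycle 2: W0.I1
cycle 3: W1.I1
cycle 4: W0.I2
cycle 5: W1.I2

Answer: 6 cycles, utilization 1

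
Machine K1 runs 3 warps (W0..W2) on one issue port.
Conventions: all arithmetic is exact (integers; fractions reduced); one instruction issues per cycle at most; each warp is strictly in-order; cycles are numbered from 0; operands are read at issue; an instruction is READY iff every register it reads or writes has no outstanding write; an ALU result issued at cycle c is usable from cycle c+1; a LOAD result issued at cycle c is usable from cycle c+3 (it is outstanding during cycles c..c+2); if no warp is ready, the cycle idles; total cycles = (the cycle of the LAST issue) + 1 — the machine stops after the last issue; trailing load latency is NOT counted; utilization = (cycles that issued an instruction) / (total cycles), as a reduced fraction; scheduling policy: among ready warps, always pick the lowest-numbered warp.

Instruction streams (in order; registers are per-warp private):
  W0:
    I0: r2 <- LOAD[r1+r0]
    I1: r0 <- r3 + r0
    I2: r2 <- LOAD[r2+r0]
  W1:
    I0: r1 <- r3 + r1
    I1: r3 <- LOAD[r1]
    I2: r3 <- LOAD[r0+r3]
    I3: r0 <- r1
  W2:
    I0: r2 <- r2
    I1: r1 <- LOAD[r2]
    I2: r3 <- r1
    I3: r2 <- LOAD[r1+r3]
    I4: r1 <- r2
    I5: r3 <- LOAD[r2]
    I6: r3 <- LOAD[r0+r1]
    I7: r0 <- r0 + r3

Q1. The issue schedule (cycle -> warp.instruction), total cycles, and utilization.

cycle 0: W0.I0
cycle 1: W0.I1
cycle 2: W1.I0
cycle 3: W0.I2
cycle 4: W1.I1
cycle 5: W2.I0
cycle 6: W2.I1
cycle 7: W1.I2
cycle 8: W1.I3
cycle 9: W2.I2
cycle 10: W2.I3
cycle 11: idle
cycle 12: idle
cycle 13: W2.I4
cycle 14: W2.I5
cycle 15: idle
cycle 16: idle
cycle 17: W2.I6
cycle 18: idle
cycle 19: idle
cycle 20: W2.I7

Answer: 21 cycles, utilization 5/7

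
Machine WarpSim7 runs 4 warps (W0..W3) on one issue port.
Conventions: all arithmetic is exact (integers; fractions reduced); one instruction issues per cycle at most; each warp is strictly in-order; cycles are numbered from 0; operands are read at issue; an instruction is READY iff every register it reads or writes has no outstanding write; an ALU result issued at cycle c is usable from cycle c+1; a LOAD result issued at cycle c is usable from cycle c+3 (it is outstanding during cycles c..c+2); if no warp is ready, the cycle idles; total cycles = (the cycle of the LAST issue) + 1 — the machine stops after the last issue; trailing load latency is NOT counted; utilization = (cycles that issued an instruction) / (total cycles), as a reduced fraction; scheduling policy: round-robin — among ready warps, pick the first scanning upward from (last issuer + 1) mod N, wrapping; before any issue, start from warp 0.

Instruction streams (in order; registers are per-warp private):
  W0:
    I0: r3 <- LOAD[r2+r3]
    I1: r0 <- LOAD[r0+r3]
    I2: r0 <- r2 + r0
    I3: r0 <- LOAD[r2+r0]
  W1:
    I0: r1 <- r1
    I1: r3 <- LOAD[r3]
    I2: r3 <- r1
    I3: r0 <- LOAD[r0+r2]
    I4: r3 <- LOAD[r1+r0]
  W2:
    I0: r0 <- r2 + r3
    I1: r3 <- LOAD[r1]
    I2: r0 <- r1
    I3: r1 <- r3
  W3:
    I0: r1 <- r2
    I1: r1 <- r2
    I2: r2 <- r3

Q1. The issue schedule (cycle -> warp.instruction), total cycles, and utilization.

cycle 0: W0.I0
cycle 1: W1.I0
cycle 2: W2.I0
cycle 3: W3.I0
cycle 4: W0.I1
cycle 5: W1.I1
cycle 6: W2.I1
cycle 7: W3.I1
cycle 8: W0.I2
cycle 9: W1.I2
cycle 10: W2.I2
cycle 11: W3.I2
cycle 12: W0.I3
cycle 13: W1.I3
cycle 14: W2.I3
cycle 15: idle
cycle 16: W1.I4

Answer: 17 cycles, utilization 16/17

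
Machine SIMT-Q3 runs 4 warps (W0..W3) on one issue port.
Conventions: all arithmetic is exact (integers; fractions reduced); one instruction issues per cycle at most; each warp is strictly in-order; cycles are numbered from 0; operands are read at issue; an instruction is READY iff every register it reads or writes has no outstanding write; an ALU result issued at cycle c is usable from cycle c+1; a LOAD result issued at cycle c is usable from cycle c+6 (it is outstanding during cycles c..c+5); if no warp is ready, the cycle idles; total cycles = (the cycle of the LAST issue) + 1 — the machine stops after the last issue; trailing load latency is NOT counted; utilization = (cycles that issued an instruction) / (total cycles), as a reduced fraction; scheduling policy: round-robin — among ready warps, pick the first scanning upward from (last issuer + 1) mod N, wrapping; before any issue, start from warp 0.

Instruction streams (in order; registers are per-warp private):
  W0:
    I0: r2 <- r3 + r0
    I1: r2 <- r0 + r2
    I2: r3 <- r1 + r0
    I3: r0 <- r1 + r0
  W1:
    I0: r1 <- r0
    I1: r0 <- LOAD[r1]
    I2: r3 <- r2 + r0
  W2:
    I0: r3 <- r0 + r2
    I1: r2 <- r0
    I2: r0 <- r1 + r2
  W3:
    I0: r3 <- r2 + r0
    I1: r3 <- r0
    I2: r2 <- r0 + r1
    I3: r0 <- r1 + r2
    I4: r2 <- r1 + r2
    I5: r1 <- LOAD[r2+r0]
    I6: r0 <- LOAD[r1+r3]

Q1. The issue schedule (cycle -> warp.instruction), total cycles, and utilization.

cycle 0: W0.I0
cycle 1: W1.I0
cycle 2: W2.I0
cycle 3: W3.I0
cycle 4: W0.I1
cycle 5: W1.I1
cycle 6: W2.I1
cycle 7: W3.I1
cycle 8: W0.I2
cycle 9: W2.I2
cycle 10: W3.I2
cycle 11: W0.I3
cycle 12: W1.I2
cycle 13: W3.I3
cycle 14: W3.I4
cycle 15: W3.I5
cycle 16: idle
cycle 17: idle
cycle 18: idle
cycle 19: idle
cycle 20: idle
cycle 21: W3.I6

Answer: 22 cycles, utilization 17/22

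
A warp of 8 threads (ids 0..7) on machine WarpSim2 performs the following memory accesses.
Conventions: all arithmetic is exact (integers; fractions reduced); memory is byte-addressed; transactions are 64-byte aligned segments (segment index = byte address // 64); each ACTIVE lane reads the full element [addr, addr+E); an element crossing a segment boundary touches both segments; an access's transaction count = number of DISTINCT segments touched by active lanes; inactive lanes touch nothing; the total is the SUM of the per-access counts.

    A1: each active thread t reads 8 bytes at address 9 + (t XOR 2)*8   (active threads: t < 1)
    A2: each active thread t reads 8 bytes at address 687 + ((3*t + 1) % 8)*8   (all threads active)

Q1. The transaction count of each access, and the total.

A1: 1 transaction
A2: 2 transactions

Answer: 1,2; total 3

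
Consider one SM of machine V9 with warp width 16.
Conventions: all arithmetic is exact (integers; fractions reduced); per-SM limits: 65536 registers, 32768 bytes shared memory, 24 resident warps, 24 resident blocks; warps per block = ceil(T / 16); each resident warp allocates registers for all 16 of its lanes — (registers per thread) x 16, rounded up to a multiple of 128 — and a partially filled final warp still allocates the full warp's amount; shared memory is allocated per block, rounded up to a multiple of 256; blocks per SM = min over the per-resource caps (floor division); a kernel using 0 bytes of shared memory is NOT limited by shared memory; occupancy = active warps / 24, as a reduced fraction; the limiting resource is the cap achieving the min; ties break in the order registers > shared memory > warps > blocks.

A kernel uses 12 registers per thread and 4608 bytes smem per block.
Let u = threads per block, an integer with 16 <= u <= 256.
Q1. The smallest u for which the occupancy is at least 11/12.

Answer: u = 49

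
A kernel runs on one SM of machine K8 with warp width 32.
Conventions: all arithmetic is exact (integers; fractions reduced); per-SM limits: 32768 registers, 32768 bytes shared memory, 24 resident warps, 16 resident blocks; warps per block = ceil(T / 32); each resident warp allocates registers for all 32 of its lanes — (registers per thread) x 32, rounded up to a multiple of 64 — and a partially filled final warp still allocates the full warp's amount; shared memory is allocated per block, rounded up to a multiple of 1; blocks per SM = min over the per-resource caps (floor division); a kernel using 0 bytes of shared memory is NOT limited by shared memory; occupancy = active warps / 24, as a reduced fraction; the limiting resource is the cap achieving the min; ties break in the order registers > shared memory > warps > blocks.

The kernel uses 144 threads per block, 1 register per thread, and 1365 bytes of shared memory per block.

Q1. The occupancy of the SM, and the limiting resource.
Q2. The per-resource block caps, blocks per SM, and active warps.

Answer: occupancy 5/6, limited by warps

registers: 102 blocks
shared memory: 24 blocks
warps: 4 blocks
blocks: 16 blocks

Answer: 4 blocks, 20 active warps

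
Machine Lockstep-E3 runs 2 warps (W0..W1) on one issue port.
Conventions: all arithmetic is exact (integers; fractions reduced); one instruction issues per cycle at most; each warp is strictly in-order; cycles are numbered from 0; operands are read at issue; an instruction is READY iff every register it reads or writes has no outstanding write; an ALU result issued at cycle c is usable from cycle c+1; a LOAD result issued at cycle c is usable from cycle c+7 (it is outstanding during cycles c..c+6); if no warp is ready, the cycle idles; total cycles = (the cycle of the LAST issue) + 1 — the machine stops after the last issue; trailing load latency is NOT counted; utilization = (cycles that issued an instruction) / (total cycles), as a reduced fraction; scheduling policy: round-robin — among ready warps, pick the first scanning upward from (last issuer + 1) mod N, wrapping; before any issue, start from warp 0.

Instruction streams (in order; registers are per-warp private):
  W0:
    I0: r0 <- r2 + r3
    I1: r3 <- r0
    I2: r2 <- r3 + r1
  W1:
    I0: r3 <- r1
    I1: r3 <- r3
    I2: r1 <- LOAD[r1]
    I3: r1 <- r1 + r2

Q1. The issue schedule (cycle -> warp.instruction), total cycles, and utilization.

cycle 0: W0.I0
cycle 1: W1.I0
cycle 2: W0.I1
cycle 3: W1.I1
cycle 4: W0.I2
cycle 5: W1.I2
cycle 6: idle
cycle 7: idle
cycle 8: idle
cycle 9: idle
cycle 10: idle
cycle 11: idle
cycle 12: W1.I3

Answer: 13 cycles, utilization 7/13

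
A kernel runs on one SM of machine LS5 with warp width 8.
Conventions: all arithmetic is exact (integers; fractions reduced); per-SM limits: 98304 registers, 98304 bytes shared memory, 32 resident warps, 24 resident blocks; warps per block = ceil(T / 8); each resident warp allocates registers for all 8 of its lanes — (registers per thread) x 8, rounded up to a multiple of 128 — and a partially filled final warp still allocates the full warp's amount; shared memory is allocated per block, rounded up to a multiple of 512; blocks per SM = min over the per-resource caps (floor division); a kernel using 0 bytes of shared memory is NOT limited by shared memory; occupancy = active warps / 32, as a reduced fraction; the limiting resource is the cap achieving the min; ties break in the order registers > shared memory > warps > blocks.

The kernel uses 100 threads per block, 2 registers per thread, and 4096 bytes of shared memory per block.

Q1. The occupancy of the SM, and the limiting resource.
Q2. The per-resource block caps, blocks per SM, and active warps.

Answer: occupancy 13/16, limited by warps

registers: 59 blocks
shared memory: 24 blocks
warps: 2 blocks
blocks: 24 blocks

Answer: 2 blocks, 26 active warps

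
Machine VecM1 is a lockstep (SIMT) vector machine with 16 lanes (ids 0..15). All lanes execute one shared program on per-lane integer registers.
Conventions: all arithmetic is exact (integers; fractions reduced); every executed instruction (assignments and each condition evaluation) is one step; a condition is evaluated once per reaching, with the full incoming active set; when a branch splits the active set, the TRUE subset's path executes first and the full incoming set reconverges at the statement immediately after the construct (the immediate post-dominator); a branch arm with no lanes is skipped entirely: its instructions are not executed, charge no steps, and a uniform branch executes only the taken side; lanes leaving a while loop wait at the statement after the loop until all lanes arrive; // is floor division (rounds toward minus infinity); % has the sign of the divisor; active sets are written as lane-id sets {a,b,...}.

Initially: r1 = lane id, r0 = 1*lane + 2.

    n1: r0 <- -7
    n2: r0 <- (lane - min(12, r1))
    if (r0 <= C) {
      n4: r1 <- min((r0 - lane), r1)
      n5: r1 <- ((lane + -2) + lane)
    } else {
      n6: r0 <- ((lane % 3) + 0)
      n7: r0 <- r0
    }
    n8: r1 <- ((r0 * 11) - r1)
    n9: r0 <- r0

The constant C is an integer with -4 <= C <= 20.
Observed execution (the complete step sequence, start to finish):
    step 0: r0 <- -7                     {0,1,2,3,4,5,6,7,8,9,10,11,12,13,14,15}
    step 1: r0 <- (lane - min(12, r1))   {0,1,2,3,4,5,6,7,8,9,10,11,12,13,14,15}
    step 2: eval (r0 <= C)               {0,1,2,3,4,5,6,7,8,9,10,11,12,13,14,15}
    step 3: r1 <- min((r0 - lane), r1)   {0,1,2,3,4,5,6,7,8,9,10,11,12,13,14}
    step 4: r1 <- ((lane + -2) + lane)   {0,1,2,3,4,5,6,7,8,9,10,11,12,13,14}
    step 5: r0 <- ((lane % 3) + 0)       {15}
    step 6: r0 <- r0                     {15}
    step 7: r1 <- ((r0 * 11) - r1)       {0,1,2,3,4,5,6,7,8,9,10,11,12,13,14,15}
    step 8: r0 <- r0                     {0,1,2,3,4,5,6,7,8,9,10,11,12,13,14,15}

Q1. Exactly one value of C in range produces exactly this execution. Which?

Answer: C = 2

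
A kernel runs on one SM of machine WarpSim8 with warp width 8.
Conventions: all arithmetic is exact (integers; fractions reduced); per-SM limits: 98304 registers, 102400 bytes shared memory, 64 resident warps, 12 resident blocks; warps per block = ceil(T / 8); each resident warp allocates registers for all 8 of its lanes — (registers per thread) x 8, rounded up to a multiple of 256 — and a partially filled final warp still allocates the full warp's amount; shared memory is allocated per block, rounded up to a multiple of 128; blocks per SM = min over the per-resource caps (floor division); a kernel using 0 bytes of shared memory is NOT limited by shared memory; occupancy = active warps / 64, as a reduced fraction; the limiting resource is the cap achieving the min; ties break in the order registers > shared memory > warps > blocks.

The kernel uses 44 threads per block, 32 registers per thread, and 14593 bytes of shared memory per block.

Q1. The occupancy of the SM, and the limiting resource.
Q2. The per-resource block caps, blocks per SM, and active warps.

Answer: occupancy 9/16, limited by shared memory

registers: 64 blocks
shared memory: 6 blocks
warps: 10 blocks
blocks: 12 blocks

Answer: 6 blocks, 36 active warps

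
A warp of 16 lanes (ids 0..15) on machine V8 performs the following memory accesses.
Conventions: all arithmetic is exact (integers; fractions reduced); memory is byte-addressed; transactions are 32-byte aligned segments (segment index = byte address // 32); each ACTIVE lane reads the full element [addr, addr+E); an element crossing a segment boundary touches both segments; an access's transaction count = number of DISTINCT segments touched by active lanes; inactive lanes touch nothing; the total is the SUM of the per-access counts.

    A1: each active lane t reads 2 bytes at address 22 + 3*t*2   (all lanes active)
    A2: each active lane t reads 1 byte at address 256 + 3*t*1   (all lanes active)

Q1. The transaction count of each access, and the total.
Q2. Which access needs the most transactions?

A1: 4 transactions
A2: 2 transactions

Answer: 4,2; total 6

Answer: A1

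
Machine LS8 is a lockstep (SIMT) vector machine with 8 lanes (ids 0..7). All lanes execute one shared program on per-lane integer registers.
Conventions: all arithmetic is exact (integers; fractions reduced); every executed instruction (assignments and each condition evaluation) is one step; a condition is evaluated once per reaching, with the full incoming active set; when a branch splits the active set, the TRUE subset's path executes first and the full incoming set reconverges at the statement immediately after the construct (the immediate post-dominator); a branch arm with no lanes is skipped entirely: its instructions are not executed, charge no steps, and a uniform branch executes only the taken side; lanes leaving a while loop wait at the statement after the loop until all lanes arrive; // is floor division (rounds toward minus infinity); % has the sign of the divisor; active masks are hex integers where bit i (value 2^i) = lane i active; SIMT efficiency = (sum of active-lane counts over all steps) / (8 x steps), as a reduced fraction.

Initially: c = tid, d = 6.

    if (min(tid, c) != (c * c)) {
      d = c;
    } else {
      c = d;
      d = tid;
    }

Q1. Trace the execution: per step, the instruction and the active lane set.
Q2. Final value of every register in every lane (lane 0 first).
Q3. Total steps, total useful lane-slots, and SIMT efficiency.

step 0: eval (min(tid, c) != (c * c)) 0xff
step 1: d <- c                       0xfc
step 2: c <- d                       0x03
step 3: d <- tid                     0x03

Answer: 4 steps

c: 6,6,2,3,4,5,6,7
d: 0,1,2,3,4,5,6,7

steps = 4; useful = 18; efficiency = 18/32 = 9/16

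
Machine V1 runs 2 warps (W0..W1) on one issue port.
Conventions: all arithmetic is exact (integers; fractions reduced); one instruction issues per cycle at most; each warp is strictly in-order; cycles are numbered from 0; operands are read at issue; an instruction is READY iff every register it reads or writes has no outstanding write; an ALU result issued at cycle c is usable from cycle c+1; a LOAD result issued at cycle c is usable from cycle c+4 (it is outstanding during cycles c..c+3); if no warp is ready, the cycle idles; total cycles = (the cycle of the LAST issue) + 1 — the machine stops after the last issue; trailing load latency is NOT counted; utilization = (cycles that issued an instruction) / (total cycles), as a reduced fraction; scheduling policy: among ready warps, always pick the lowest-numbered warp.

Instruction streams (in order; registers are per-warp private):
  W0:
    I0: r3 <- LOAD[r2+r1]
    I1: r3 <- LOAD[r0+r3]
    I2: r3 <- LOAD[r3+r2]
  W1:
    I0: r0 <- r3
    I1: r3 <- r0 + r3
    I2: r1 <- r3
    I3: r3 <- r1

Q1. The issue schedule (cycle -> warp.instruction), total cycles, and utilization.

cycle 0: W0.I0
cycle 1: W1.I0
cycle 2: W1.I1
cycle 3: W1.I2
cycle 4: W0.I1
cycle 5: W1.I3
cycle 6: idle
cycle 7: idle
cycle 8: W0.I2

Answer: 9 cycles, utilization 7/9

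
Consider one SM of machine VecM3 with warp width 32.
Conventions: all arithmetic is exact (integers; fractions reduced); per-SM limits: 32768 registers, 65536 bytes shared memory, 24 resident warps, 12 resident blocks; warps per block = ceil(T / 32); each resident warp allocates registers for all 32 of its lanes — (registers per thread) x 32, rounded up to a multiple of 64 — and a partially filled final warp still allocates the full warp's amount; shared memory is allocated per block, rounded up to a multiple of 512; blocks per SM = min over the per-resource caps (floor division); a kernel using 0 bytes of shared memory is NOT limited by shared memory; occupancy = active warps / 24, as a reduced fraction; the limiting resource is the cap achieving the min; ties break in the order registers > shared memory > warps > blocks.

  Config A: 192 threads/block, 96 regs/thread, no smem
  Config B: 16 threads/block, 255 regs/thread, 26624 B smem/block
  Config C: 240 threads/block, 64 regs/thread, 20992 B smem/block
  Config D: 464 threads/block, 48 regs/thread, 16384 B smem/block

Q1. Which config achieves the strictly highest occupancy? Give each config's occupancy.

occupancies: A 1/4, B 1/12, C 2/3, D 5/8

Answer: C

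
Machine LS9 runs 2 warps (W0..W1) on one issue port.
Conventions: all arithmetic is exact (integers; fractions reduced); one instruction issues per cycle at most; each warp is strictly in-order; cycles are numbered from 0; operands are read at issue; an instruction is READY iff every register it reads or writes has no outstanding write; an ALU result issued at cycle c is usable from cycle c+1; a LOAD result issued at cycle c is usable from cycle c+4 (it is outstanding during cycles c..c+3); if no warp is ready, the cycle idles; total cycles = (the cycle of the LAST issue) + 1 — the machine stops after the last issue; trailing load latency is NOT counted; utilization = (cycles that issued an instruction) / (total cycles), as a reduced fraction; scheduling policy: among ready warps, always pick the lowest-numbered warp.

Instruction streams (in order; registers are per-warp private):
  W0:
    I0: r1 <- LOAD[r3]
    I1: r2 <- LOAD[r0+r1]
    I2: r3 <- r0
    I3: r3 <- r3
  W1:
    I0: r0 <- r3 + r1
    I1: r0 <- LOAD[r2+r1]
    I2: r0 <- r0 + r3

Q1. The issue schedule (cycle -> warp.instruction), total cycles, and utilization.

cycle 0: W0.I0
cycle 1: W1.I0
cycle 2: W1.I1
cycle 3: idle
cycle 4: W0.I1
cycle 5: W0.I2
cycle 6: W0.I3
cycle 7: W1.I2

Answer: 8 cycles, utilization 7/8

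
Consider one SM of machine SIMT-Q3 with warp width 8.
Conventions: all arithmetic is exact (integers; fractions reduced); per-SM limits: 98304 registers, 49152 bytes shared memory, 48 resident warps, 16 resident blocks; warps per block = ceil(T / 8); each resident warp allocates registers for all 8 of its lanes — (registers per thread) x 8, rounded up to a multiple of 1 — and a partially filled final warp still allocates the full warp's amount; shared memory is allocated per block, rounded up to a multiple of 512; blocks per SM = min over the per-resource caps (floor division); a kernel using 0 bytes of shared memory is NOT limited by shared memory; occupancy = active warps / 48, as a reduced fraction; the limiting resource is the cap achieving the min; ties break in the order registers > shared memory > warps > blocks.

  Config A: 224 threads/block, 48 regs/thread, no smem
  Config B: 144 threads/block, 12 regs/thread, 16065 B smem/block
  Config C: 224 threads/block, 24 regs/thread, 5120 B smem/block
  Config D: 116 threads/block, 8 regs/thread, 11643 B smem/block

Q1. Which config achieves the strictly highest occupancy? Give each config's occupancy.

occupancies: A 7/12, B 3/4, C 7/12, D 15/16

Answer: D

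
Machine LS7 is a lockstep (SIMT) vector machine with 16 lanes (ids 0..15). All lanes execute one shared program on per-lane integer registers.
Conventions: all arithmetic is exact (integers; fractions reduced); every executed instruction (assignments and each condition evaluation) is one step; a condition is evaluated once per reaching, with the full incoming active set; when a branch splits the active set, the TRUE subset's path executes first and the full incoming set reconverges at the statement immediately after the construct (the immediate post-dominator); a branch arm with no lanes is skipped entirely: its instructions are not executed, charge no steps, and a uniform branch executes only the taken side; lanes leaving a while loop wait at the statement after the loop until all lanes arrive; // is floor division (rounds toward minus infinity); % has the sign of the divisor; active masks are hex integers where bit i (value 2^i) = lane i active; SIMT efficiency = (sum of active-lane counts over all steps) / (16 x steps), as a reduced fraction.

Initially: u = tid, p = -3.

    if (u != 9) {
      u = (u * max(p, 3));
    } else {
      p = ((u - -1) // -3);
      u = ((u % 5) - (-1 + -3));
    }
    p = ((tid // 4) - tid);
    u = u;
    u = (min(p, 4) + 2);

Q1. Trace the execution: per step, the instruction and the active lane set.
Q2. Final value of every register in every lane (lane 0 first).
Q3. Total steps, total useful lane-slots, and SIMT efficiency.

step 0: eval (u != 9)                0xffff
step 1: u <- (u * max(p, 3))         0xfdff
step 2: p <- ((u - -1) // -3)        0x0200
step 3: u <- ((u % 5) - (-1 + -3))   0x0200
step 4: p <- ((tid // 4) - tid)      0xffff
step 5: u <- u                       0xffff
step 6: u <- (min(p, 4) + 2)         0xffff

Answer: 7 steps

u: 2,1,0,-1,-1,-2,-3,-4,-4,-5,-6,-7,-7,-8,-9,-10
p: 0,-1,-2,-3,-3,-4,-5,-6,-6,-7,-8,-9,-9,-10,-11,-12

steps = 7; useful = 81; efficiency = 81/112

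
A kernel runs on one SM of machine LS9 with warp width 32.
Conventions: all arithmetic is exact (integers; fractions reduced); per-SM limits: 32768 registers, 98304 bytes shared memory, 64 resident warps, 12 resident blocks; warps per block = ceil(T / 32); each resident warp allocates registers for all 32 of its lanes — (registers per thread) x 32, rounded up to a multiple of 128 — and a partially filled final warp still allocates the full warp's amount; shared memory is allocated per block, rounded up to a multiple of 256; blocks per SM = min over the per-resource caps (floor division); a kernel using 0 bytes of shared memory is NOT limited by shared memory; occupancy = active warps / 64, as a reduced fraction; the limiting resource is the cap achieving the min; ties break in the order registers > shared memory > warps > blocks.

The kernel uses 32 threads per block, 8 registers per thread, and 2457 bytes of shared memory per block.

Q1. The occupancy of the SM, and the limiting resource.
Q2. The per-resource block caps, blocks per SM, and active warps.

Answer: occupancy 3/16, limited by blocks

registers: 128 blocks
shared memory: 38 blocks
warps: 64 blocks
blocks: 12 blocks

Answer: 12 blocks, 12 active warps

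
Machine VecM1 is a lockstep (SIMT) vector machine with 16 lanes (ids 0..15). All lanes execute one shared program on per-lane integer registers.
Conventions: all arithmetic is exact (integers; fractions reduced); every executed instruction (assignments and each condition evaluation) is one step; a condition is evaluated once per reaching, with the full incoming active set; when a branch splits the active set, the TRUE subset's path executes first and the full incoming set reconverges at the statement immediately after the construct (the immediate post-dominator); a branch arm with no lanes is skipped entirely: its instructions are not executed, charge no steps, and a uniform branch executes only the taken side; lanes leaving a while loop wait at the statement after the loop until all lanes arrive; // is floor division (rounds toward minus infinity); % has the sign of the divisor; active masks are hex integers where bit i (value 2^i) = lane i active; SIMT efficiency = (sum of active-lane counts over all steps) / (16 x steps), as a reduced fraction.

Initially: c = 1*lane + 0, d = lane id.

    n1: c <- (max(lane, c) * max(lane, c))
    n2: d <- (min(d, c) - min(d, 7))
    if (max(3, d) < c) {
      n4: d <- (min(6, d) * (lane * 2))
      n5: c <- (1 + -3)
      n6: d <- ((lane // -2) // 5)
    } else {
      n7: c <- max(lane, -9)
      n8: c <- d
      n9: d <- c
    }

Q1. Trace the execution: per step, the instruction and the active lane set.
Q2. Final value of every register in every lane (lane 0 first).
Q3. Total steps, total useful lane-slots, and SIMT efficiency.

step 0: c <- (max(lane, c) * max(lane, c)) 0xffff
step 1: d <- (min(d, c) - min(d, 7)) 0xffff
step 2: eval (max(3, d) < c)         0xffff
step 3: d <- (min(6, d) * (lane * 2)) 0xfffc
step 4: c <- (1 + -3)                0xfffc
step 5: d <- ((lane // -2) // 5)     0xfffc
step 6: c <- max(lane, -9)           0x0003
step 7: c <- d                       0x0003
step 8: d <- c                       0x0003

Answer: 9 steps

c: 0,0,-2,-2,-2,-2,-2,-2,-2,-2,-2,-2,-2,-2,-2,-2
d: 0,0,-1,-1,-1,-1,-1,-1,-1,-1,-1,-2,-2,-2,-2,-2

steps = 9; useful = 96; efficiency = 96/144 = 2/3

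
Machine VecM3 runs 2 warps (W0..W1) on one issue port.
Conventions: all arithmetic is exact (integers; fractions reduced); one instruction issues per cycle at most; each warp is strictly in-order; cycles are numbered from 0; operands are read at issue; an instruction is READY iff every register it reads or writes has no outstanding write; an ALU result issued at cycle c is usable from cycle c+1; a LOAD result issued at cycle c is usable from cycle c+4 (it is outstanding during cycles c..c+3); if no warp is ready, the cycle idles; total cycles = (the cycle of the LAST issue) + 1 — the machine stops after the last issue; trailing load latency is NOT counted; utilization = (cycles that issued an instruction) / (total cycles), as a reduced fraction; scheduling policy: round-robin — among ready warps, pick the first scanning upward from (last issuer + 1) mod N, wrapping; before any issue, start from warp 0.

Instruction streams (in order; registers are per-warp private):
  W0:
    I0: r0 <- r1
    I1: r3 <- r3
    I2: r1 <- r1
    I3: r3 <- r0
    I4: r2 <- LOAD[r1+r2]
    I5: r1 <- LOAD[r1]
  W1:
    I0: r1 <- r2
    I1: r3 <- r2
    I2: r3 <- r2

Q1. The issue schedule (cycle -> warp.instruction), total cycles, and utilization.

cycle 0: W0.I0
cycle 1: W1.I0
cycle 2: W0.I1
cycle 3: W1.I1
cycle 4: W0.I2
cycle 5: W1.I2
cycle 6: W0.I3
cycle 7: W0.I4
cycle 8: W0.I5

Answer: 9 cycles, utilization 1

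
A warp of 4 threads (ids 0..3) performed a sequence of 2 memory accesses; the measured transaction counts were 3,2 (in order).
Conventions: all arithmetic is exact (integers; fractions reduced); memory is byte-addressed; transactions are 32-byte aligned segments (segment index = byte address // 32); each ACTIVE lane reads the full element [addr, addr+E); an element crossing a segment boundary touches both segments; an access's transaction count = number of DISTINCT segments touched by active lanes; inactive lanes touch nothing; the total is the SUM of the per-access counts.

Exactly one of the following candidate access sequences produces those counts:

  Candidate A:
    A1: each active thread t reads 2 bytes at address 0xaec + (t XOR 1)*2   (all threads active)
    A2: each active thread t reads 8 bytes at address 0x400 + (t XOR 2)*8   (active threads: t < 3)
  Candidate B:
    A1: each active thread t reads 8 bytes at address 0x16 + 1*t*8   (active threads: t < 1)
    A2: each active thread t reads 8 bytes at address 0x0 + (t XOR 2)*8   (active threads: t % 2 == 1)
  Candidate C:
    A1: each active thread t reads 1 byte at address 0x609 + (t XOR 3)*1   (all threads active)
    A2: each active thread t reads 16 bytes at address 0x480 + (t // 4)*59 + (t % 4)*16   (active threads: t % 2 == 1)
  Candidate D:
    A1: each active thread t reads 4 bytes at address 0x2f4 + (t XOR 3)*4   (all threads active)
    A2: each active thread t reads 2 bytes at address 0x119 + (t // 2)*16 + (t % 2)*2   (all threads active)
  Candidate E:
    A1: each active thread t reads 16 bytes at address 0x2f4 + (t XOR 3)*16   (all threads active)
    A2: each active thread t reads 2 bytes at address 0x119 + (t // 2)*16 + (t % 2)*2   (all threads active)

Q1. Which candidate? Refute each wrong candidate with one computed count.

A: A1 gives 1 transaction, not 3
B: A1 gives 1 transaction, not 3
C: A1 gives 1 transaction, not 3
D: A1 gives 2 transactions, not 3
E: all counts match (3,2)

Answer: E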